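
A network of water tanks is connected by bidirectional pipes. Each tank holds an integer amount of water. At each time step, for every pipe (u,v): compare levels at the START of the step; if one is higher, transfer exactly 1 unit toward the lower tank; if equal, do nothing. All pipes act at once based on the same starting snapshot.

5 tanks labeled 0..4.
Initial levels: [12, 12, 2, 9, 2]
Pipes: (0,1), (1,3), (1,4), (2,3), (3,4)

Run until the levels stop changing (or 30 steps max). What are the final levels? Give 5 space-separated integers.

Answer: 7 9 7 8 6

Derivation:
Step 1: flows [0=1,1->3,1->4,3->2,3->4] -> levels [12 10 3 8 4]
Step 2: flows [0->1,1->3,1->4,3->2,3->4] -> levels [11 9 4 7 6]
Step 3: flows [0->1,1->3,1->4,3->2,3->4] -> levels [10 8 5 6 8]
Step 4: flows [0->1,1->3,1=4,3->2,4->3] -> levels [9 8 6 7 7]
Step 5: flows [0->1,1->3,1->4,3->2,3=4] -> levels [8 7 7 7 8]
Step 6: flows [0->1,1=3,4->1,2=3,4->3] -> levels [7 9 7 8 6]
Step 7: flows [1->0,1->3,1->4,3->2,3->4] -> levels [8 6 8 7 8]
Step 8: flows [0->1,3->1,4->1,2->3,4->3] -> levels [7 9 7 8 6]
  -> period-2 cycle: step 8 state = step 6 state; never stabilizes
  -> state at step 30: (30-6) mod 2 = 0, same as step 6 -> [7 9 7 8 6]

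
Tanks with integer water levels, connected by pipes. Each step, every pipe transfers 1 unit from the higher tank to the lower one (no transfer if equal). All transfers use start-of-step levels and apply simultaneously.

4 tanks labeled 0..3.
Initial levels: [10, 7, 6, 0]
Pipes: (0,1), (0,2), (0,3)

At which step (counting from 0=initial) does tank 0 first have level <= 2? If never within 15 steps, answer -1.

Answer: -1

Derivation:
Step 1: flows [0->1,0->2,0->3] -> levels [7 8 7 1]
Step 2: flows [1->0,0=2,0->3] -> levels [7 7 7 2]
Step 3: flows [0=1,0=2,0->3] -> levels [6 7 7 3]
Step 4: flows [1->0,2->0,0->3] -> levels [7 6 6 4]
Step 5: flows [0->1,0->2,0->3] -> levels [4 7 7 5]
Step 6: flows [1->0,2->0,3->0] -> levels [7 6 6 4]
  -> period-2 cycle (repeats step 4); tank 0 never drops to <=2
Tank 0 never reaches <=2 within 15 steps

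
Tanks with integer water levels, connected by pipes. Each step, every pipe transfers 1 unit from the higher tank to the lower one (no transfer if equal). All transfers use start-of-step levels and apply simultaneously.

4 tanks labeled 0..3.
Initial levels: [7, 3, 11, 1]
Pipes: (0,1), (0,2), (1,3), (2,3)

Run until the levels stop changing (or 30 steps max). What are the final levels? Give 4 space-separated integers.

Step 1: flows [0->1,2->0,1->3,2->3] -> levels [7 3 9 3]
Step 2: flows [0->1,2->0,1=3,2->3] -> levels [7 4 7 4]
Step 3: flows [0->1,0=2,1=3,2->3] -> levels [6 5 6 5]
Step 4: flows [0->1,0=2,1=3,2->3] -> levels [5 6 5 6]
Step 5: flows [1->0,0=2,1=3,3->2] -> levels [6 5 6 5]
  -> period-2 cycle: step 5 state = step 3 state; never stabilizes
  -> state at step 30: (30-3) mod 2 = 1, same as step 4 -> [5 6 5 6]

Answer: 5 6 5 6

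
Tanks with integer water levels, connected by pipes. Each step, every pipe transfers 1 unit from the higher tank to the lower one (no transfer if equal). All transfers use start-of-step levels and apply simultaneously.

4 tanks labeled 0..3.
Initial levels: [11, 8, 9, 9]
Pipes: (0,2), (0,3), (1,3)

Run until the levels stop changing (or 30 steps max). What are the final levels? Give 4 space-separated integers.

Step 1: flows [0->2,0->3,3->1] -> levels [9 9 10 9]
Step 2: flows [2->0,0=3,1=3] -> levels [10 9 9 9]
Step 3: flows [0->2,0->3,1=3] -> levels [8 9 10 10]
Step 4: flows [2->0,3->0,3->1] -> levels [10 10 9 8]
Step 5: flows [0->2,0->3,1->3] -> levels [8 9 10 10]
  -> period-2 cycle: step 5 state = step 3 state; never stabilizes
  -> state at step 30: (30-3) mod 2 = 1, same as step 4 -> [10 10 9 8]

Answer: 10 10 9 8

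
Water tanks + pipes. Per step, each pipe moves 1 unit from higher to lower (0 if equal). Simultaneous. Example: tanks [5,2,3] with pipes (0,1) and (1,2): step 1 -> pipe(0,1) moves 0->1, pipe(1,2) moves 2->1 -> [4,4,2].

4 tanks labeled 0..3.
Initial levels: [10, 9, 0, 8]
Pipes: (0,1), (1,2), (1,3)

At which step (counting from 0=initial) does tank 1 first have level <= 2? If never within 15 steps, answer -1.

Answer: -1

Derivation:
Step 1: flows [0->1,1->2,1->3] -> levels [9 8 1 9]
Step 2: flows [0->1,1->2,3->1] -> levels [8 9 2 8]
Step 3: flows [1->0,1->2,1->3] -> levels [9 6 3 9]
Step 4: flows [0->1,1->2,3->1] -> levels [8 7 4 8]
Step 5: flows [0->1,1->2,3->1] -> levels [7 8 5 7]
Step 6: flows [1->0,1->2,1->3] -> levels [8 5 6 8]
Step 7: flows [0->1,2->1,3->1] -> levels [7 8 5 7]
  -> period-2 cycle (repeats step 5); tank 1 never drops to <=2
Tank 1 never reaches <=2 within 15 steps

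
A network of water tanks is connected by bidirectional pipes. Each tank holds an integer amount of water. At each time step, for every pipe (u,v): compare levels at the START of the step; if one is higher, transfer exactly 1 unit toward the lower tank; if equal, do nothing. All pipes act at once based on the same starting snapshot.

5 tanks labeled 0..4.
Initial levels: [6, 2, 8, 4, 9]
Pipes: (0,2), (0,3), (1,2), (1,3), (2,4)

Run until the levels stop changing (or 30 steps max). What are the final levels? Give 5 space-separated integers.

Answer: 7 6 5 5 6

Derivation:
Step 1: flows [2->0,0->3,2->1,3->1,4->2] -> levels [6 4 7 4 8]
Step 2: flows [2->0,0->3,2->1,1=3,4->2] -> levels [6 5 6 5 7]
Step 3: flows [0=2,0->3,2->1,1=3,4->2] -> levels [5 6 6 6 6]
Step 4: flows [2->0,3->0,1=2,1=3,2=4] -> levels [7 6 5 5 6]
Step 5: flows [0->2,0->3,1->2,1->3,4->2] -> levels [5 4 8 7 5]
Step 6: flows [2->0,3->0,2->1,3->1,2->4] -> levels [7 6 5 5 6]
  -> period-2 cycle: step 6 state = step 4 state; never stabilizes
  -> state at step 30: (30-4) mod 2 = 0, same as step 4 -> [7 6 5 5 6]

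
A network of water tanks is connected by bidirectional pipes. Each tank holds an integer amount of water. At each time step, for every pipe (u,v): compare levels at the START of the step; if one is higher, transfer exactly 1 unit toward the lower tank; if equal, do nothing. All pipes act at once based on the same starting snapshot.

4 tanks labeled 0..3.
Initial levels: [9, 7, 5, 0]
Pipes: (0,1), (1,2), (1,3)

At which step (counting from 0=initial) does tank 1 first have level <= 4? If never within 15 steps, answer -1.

Answer: 6

Derivation:
Step 1: flows [0->1,1->2,1->3] -> levels [8 6 6 1]
Step 2: flows [0->1,1=2,1->3] -> levels [7 6 6 2]
Step 3: flows [0->1,1=2,1->3] -> levels [6 6 6 3]
Step 4: flows [0=1,1=2,1->3] -> levels [6 5 6 4]
Step 5: flows [0->1,2->1,1->3] -> levels [5 6 5 5]
Step 6: flows [1->0,1->2,1->3] -> levels [6 3 6 6]
Tank 1 first reaches <=4 at step 6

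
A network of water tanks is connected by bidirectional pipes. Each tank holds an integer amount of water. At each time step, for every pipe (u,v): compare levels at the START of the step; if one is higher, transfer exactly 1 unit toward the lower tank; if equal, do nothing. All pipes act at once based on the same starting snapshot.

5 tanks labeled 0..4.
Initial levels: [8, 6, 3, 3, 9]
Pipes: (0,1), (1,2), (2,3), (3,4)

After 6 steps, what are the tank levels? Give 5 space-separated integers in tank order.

Step 1: flows [0->1,1->2,2=3,4->3] -> levels [7 6 4 4 8]
Step 2: flows [0->1,1->2,2=3,4->3] -> levels [6 6 5 5 7]
Step 3: flows [0=1,1->2,2=3,4->3] -> levels [6 5 6 6 6]
Step 4: flows [0->1,2->1,2=3,3=4] -> levels [5 7 5 6 6]
Step 5: flows [1->0,1->2,3->2,3=4] -> levels [6 5 7 5 6]
Step 6: flows [0->1,2->1,2->3,4->3] -> levels [5 7 5 7 5]

Answer: 5 7 5 7 5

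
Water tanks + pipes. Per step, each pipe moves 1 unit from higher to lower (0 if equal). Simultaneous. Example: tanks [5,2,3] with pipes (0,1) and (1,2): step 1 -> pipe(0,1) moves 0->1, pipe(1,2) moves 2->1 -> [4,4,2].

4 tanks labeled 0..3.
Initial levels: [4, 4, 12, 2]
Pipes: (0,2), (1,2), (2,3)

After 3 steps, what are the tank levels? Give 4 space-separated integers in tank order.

Step 1: flows [2->0,2->1,2->3] -> levels [5 5 9 3]
Step 2: flows [2->0,2->1,2->3] -> levels [6 6 6 4]
Step 3: flows [0=2,1=2,2->3] -> levels [6 6 5 5]

Answer: 6 6 5 5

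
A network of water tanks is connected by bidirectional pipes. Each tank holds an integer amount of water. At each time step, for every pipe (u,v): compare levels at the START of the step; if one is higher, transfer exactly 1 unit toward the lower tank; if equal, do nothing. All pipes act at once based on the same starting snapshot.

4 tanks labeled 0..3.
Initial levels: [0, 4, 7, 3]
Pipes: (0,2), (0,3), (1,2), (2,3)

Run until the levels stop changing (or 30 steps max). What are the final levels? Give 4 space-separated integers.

Answer: 4 4 2 4

Derivation:
Step 1: flows [2->0,3->0,2->1,2->3] -> levels [2 5 4 3]
Step 2: flows [2->0,3->0,1->2,2->3] -> levels [4 4 3 3]
Step 3: flows [0->2,0->3,1->2,2=3] -> levels [2 3 5 4]
Step 4: flows [2->0,3->0,2->1,2->3] -> levels [4 4 2 4]
Step 5: flows [0->2,0=3,1->2,3->2] -> levels [3 3 5 3]
Step 6: flows [2->0,0=3,2->1,2->3] -> levels [4 4 2 4]
  -> period-2 cycle: step 6 state = step 4 state; never stabilizes
  -> state at step 30: (30-4) mod 2 = 0, same as step 4 -> [4 4 2 4]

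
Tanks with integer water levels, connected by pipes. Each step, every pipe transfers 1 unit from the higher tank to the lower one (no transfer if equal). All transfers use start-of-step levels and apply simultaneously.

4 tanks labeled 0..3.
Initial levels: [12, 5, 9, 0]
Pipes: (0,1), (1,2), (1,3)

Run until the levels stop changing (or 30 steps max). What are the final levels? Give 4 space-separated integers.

Answer: 7 5 7 7

Derivation:
Step 1: flows [0->1,2->1,1->3] -> levels [11 6 8 1]
Step 2: flows [0->1,2->1,1->3] -> levels [10 7 7 2]
Step 3: flows [0->1,1=2,1->3] -> levels [9 7 7 3]
Step 4: flows [0->1,1=2,1->3] -> levels [8 7 7 4]
Step 5: flows [0->1,1=2,1->3] -> levels [7 7 7 5]
Step 6: flows [0=1,1=2,1->3] -> levels [7 6 7 6]
Step 7: flows [0->1,2->1,1=3] -> levels [6 8 6 6]
Step 8: flows [1->0,1->2,1->3] -> levels [7 5 7 7]
Step 9: flows [0->1,2->1,3->1] -> levels [6 8 6 6]
  -> period-2 cycle: step 9 state = step 7 state; never stabilizes
  -> state at step 30: (30-7) mod 2 = 1, same as step 8 -> [7 5 7 7]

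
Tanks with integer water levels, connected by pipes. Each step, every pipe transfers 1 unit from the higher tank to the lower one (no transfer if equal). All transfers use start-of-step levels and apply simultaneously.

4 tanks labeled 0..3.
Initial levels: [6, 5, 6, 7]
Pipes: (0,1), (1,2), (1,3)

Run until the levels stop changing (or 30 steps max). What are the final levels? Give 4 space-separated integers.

Answer: 6 5 6 7

Derivation:
Step 1: flows [0->1,2->1,3->1] -> levels [5 8 5 6]
Step 2: flows [1->0,1->2,1->3] -> levels [6 5 6 7]
  -> period-2 cycle: step 2 state = step 0 state; never stabilizes
  -> state at step 30: (30-0) mod 2 = 0, same as step 0 -> [6 5 6 7]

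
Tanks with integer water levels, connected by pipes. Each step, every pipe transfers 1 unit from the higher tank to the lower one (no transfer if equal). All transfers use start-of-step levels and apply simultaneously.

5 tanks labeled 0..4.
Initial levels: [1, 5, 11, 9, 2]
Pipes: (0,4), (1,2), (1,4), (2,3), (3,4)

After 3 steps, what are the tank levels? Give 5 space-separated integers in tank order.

Answer: 4 5 7 7 5

Derivation:
Step 1: flows [4->0,2->1,1->4,2->3,3->4] -> levels [2 5 9 9 3]
Step 2: flows [4->0,2->1,1->4,2=3,3->4] -> levels [3 5 8 8 4]
Step 3: flows [4->0,2->1,1->4,2=3,3->4] -> levels [4 5 7 7 5]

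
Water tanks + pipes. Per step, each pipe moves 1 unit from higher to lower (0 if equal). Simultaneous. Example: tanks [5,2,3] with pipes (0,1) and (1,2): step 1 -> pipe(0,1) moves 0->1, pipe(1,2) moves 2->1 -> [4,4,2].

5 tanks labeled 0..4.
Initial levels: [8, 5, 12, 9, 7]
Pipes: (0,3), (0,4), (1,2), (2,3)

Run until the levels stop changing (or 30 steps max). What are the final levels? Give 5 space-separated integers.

Step 1: flows [3->0,0->4,2->1,2->3] -> levels [8 6 10 9 8]
Step 2: flows [3->0,0=4,2->1,2->3] -> levels [9 7 8 9 8]
Step 3: flows [0=3,0->4,2->1,3->2] -> levels [8 8 8 8 9]
Step 4: flows [0=3,4->0,1=2,2=3] -> levels [9 8 8 8 8]
Step 5: flows [0->3,0->4,1=2,2=3] -> levels [7 8 8 9 9]
Step 6: flows [3->0,4->0,1=2,3->2] -> levels [9 8 9 7 8]
Step 7: flows [0->3,0->4,2->1,2->3] -> levels [7 9 7 9 9]
Step 8: flows [3->0,4->0,1->2,3->2] -> levels [9 8 9 7 8]
  -> period-2 cycle: step 8 state = step 6 state; never stabilizes
  -> state at step 30: (30-6) mod 2 = 0, same as step 6 -> [9 8 9 7 8]

Answer: 9 8 9 7 8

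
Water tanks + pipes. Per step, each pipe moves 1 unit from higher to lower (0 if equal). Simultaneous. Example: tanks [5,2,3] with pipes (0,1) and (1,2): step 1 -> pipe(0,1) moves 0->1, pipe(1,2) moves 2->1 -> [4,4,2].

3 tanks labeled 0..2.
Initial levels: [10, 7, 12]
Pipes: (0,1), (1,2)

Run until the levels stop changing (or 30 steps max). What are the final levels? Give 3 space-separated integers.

Step 1: flows [0->1,2->1] -> levels [9 9 11]
Step 2: flows [0=1,2->1] -> levels [9 10 10]
Step 3: flows [1->0,1=2] -> levels [10 9 10]
Step 4: flows [0->1,2->1] -> levels [9 11 9]
Step 5: flows [1->0,1->2] -> levels [10 9 10]
  -> period-2 cycle: step 5 state = step 3 state; never stabilizes
  -> state at step 30: (30-3) mod 2 = 1, same as step 4 -> [9 11 9]

Answer: 9 11 9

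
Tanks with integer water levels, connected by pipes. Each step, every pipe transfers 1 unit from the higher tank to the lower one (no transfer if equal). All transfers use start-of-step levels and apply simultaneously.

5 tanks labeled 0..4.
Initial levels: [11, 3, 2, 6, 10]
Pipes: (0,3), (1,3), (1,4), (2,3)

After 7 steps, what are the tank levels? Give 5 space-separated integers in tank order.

Answer: 6 5 6 8 7

Derivation:
Step 1: flows [0->3,3->1,4->1,3->2] -> levels [10 5 3 5 9]
Step 2: flows [0->3,1=3,4->1,3->2] -> levels [9 6 4 5 8]
Step 3: flows [0->3,1->3,4->1,3->2] -> levels [8 6 5 6 7]
Step 4: flows [0->3,1=3,4->1,3->2] -> levels [7 7 6 6 6]
Step 5: flows [0->3,1->3,1->4,2=3] -> levels [6 5 6 8 7]
Step 6: flows [3->0,3->1,4->1,3->2] -> levels [7 7 7 5 6]
Step 7: flows [0->3,1->3,1->4,2->3] -> levels [6 5 6 8 7]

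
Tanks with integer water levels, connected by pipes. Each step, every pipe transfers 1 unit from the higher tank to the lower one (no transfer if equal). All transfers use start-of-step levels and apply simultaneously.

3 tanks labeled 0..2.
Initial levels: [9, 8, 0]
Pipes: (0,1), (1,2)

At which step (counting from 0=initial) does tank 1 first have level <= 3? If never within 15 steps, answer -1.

Answer: -1

Derivation:
Step 1: flows [0->1,1->2] -> levels [8 8 1]
Step 2: flows [0=1,1->2] -> levels [8 7 2]
Step 3: flows [0->1,1->2] -> levels [7 7 3]
Step 4: flows [0=1,1->2] -> levels [7 6 4]
Step 5: flows [0->1,1->2] -> levels [6 6 5]
Step 6: flows [0=1,1->2] -> levels [6 5 6]
Step 7: flows [0->1,2->1] -> levels [5 7 5]
Step 8: flows [1->0,1->2] -> levels [6 5 6]
  -> period-2 cycle (repeats step 6); tank 1 never drops to <=3
Tank 1 never reaches <=3 within 15 steps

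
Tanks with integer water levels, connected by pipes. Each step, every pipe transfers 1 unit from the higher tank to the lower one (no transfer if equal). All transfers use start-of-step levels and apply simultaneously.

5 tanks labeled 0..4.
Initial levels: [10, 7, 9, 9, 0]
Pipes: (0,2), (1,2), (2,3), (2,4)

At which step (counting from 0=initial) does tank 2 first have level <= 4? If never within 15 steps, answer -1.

Answer: -1

Derivation:
Step 1: flows [0->2,2->1,2=3,2->4] -> levels [9 8 8 9 1]
Step 2: flows [0->2,1=2,3->2,2->4] -> levels [8 8 9 8 2]
Step 3: flows [2->0,2->1,2->3,2->4] -> levels [9 9 5 9 3]
Step 4: flows [0->2,1->2,3->2,2->4] -> levels [8 8 7 8 4]
Step 5: flows [0->2,1->2,3->2,2->4] -> levels [7 7 9 7 5]
Step 6: flows [2->0,2->1,2->3,2->4] -> levels [8 8 5 8 6]
Step 7: flows [0->2,1->2,3->2,4->2] -> levels [7 7 9 7 5]
  -> period-2 cycle (repeats step 5); tank 2 never drops to <=4
Tank 2 never reaches <=4 within 15 steps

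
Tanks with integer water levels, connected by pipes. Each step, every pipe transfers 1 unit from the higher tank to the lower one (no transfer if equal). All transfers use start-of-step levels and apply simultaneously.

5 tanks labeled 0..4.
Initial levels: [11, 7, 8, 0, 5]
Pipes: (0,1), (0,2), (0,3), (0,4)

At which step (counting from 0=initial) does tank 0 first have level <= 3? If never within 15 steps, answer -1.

Step 1: flows [0->1,0->2,0->3,0->4] -> levels [7 8 9 1 6]
Step 2: flows [1->0,2->0,0->3,0->4] -> levels [7 7 8 2 7]
Step 3: flows [0=1,2->0,0->3,0=4] -> levels [7 7 7 3 7]
Step 4: flows [0=1,0=2,0->3,0=4] -> levels [6 7 7 4 7]
Step 5: flows [1->0,2->0,0->3,4->0] -> levels [8 6 6 5 6]
Step 6: flows [0->1,0->2,0->3,0->4] -> levels [4 7 7 6 7]
Step 7: flows [1->0,2->0,3->0,4->0] -> levels [8 6 6 5 6]
  -> period-2 cycle (repeats step 5); tank 0 never drops to <=3
Tank 0 never reaches <=3 within 15 steps

Answer: -1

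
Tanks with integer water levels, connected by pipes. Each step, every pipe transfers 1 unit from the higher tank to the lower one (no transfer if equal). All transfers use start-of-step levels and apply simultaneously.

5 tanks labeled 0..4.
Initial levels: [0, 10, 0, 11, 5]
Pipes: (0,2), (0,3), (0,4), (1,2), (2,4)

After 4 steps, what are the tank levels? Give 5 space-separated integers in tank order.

Answer: 4 6 4 7 5

Derivation:
Step 1: flows [0=2,3->0,4->0,1->2,4->2] -> levels [2 9 2 10 3]
Step 2: flows [0=2,3->0,4->0,1->2,4->2] -> levels [4 8 4 9 1]
Step 3: flows [0=2,3->0,0->4,1->2,2->4] -> levels [4 7 4 8 3]
Step 4: flows [0=2,3->0,0->4,1->2,2->4] -> levels [4 6 4 7 5]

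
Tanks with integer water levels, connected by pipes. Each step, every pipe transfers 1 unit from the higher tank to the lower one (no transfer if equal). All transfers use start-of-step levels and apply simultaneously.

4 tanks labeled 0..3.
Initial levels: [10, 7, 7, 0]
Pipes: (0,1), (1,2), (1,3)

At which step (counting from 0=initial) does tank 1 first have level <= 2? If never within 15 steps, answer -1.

Answer: -1

Derivation:
Step 1: flows [0->1,1=2,1->3] -> levels [9 7 7 1]
Step 2: flows [0->1,1=2,1->3] -> levels [8 7 7 2]
Step 3: flows [0->1,1=2,1->3] -> levels [7 7 7 3]
Step 4: flows [0=1,1=2,1->3] -> levels [7 6 7 4]
Step 5: flows [0->1,2->1,1->3] -> levels [6 7 6 5]
Step 6: flows [1->0,1->2,1->3] -> levels [7 4 7 6]
Step 7: flows [0->1,2->1,3->1] -> levels [6 7 6 5]
  -> period-2 cycle (repeats step 5); tank 1 never drops to <=2
Tank 1 never reaches <=2 within 15 steps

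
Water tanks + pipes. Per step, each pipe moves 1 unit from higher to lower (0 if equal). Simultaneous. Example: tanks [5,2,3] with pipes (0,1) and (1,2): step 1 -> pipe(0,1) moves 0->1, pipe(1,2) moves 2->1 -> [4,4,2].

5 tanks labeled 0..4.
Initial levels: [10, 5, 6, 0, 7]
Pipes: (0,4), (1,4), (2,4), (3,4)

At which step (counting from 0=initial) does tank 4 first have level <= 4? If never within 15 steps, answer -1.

Step 1: flows [0->4,4->1,4->2,4->3] -> levels [9 6 7 1 5]
Step 2: flows [0->4,1->4,2->4,4->3] -> levels [8 5 6 2 7]
Step 3: flows [0->4,4->1,4->2,4->3] -> levels [7 6 7 3 5]
Step 4: flows [0->4,1->4,2->4,4->3] -> levels [6 5 6 4 7]
Step 5: flows [4->0,4->1,4->2,4->3] -> levels [7 6 7 5 3]
Tank 4 first reaches <=4 at step 5

Answer: 5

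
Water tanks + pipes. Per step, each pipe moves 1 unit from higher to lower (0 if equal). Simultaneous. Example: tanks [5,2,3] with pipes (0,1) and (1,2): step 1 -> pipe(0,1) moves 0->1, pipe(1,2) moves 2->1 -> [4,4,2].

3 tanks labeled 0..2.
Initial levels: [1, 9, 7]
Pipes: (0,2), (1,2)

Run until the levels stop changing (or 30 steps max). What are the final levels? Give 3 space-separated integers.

Answer: 5 5 7

Derivation:
Step 1: flows [2->0,1->2] -> levels [2 8 7]
Step 2: flows [2->0,1->2] -> levels [3 7 7]
Step 3: flows [2->0,1=2] -> levels [4 7 6]
Step 4: flows [2->0,1->2] -> levels [5 6 6]
Step 5: flows [2->0,1=2] -> levels [6 6 5]
Step 6: flows [0->2,1->2] -> levels [5 5 7]
Step 7: flows [2->0,2->1] -> levels [6 6 5]
  -> period-2 cycle: step 7 state = step 5 state; never stabilizes
  -> state at step 30: (30-5) mod 2 = 1, same as step 6 -> [5 5 7]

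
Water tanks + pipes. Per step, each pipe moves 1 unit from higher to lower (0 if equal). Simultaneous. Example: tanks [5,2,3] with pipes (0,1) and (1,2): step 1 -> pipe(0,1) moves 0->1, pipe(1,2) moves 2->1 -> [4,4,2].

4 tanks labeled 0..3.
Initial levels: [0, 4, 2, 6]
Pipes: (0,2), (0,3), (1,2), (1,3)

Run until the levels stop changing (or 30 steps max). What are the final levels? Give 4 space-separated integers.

Step 1: flows [2->0,3->0,1->2,3->1] -> levels [2 4 2 4]
Step 2: flows [0=2,3->0,1->2,1=3] -> levels [3 3 3 3]
Step 3: flows [0=2,0=3,1=2,1=3] -> levels [3 3 3 3]
  -> stable (no change)

Answer: 3 3 3 3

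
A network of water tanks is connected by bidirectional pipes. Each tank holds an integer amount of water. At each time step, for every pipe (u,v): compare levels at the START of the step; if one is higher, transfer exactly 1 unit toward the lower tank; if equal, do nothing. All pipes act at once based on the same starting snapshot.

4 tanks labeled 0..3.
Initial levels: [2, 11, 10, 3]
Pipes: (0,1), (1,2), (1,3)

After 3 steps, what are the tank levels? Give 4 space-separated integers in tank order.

Answer: 5 6 9 6

Derivation:
Step 1: flows [1->0,1->2,1->3] -> levels [3 8 11 4]
Step 2: flows [1->0,2->1,1->3] -> levels [4 7 10 5]
Step 3: flows [1->0,2->1,1->3] -> levels [5 6 9 6]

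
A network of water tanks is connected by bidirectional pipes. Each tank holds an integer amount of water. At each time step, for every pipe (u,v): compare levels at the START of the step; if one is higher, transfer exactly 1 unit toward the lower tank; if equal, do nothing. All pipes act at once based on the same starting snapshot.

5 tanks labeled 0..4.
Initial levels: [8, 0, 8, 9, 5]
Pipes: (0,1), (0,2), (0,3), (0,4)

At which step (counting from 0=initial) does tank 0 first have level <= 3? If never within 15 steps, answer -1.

Step 1: flows [0->1,0=2,3->0,0->4] -> levels [7 1 8 8 6]
Step 2: flows [0->1,2->0,3->0,0->4] -> levels [7 2 7 7 7]
Step 3: flows [0->1,0=2,0=3,0=4] -> levels [6 3 7 7 7]
Step 4: flows [0->1,2->0,3->0,4->0] -> levels [8 4 6 6 6]
Step 5: flows [0->1,0->2,0->3,0->4] -> levels [4 5 7 7 7]
Step 6: flows [1->0,2->0,3->0,4->0] -> levels [8 4 6 6 6]
  -> period-2 cycle (repeats step 4); tank 0 never drops to <=3
Tank 0 never reaches <=3 within 15 steps

Answer: -1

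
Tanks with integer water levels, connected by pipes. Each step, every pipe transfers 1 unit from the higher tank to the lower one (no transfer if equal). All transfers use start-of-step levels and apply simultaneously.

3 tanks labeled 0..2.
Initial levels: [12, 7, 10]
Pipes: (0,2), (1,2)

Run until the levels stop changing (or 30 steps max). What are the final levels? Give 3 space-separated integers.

Answer: 9 9 11

Derivation:
Step 1: flows [0->2,2->1] -> levels [11 8 10]
Step 2: flows [0->2,2->1] -> levels [10 9 10]
Step 3: flows [0=2,2->1] -> levels [10 10 9]
Step 4: flows [0->2,1->2] -> levels [9 9 11]
Step 5: flows [2->0,2->1] -> levels [10 10 9]
  -> period-2 cycle: step 5 state = step 3 state; never stabilizes
  -> state at step 30: (30-3) mod 2 = 1, same as step 4 -> [9 9 11]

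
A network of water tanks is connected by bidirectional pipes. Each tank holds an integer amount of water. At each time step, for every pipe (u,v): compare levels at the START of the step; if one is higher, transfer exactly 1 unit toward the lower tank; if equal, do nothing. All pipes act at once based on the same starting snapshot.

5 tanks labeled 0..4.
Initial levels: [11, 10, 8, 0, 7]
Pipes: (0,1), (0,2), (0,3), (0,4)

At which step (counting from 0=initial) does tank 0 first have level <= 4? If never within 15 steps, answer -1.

Step 1: flows [0->1,0->2,0->3,0->4] -> levels [7 11 9 1 8]
Step 2: flows [1->0,2->0,0->3,4->0] -> levels [9 10 8 2 7]
Step 3: flows [1->0,0->2,0->3,0->4] -> levels [7 9 9 3 8]
Step 4: flows [1->0,2->0,0->3,4->0] -> levels [9 8 8 4 7]
Step 5: flows [0->1,0->2,0->3,0->4] -> levels [5 9 9 5 8]
Step 6: flows [1->0,2->0,0=3,4->0] -> levels [8 8 8 5 7]
Step 7: flows [0=1,0=2,0->3,0->4] -> levels [6 8 8 6 8]
Step 8: flows [1->0,2->0,0=3,4->0] -> levels [9 7 7 6 7]
Step 9: flows [0->1,0->2,0->3,0->4] -> levels [5 8 8 7 8]
Step 10: flows [1->0,2->0,3->0,4->0] -> levels [9 7 7 6 7]
  -> period-2 cycle (repeats step 8); tank 0 never drops to <=4
Tank 0 never reaches <=4 within 15 steps

Answer: -1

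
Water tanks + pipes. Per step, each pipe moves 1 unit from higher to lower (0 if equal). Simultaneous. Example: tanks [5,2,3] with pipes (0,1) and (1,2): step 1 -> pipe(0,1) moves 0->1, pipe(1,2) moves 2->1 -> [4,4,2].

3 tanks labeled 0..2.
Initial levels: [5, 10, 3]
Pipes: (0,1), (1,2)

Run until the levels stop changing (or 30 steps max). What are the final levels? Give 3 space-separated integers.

Step 1: flows [1->0,1->2] -> levels [6 8 4]
Step 2: flows [1->0,1->2] -> levels [7 6 5]
Step 3: flows [0->1,1->2] -> levels [6 6 6]
Step 4: flows [0=1,1=2] -> levels [6 6 6]
  -> stable (no change)

Answer: 6 6 6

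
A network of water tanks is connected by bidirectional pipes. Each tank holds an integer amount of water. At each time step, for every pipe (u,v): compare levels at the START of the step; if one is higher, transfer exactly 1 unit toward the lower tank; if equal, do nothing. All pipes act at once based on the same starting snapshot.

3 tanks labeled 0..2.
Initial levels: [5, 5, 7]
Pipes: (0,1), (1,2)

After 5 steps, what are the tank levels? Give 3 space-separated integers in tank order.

Step 1: flows [0=1,2->1] -> levels [5 6 6]
Step 2: flows [1->0,1=2] -> levels [6 5 6]
Step 3: flows [0->1,2->1] -> levels [5 7 5]
Step 4: flows [1->0,1->2] -> levels [6 5 6]
  -> period-2 cycle: step 4 state = step 2 state
  -> state at step 5: (5-2) mod 2 = 1, same as step 3 -> [5 7 5]

Answer: 5 7 5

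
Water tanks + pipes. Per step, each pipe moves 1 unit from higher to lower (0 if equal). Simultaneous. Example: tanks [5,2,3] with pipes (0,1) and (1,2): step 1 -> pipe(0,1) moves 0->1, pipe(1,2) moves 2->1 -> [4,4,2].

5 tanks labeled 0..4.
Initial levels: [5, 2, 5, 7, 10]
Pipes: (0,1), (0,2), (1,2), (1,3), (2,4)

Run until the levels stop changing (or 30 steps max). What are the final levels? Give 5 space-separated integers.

Step 1: flows [0->1,0=2,2->1,3->1,4->2] -> levels [4 5 5 6 9]
Step 2: flows [1->0,2->0,1=2,3->1,4->2] -> levels [6 5 5 5 8]
Step 3: flows [0->1,0->2,1=2,1=3,4->2] -> levels [4 6 7 5 7]
Step 4: flows [1->0,2->0,2->1,1->3,2=4] -> levels [6 5 5 6 7]
Step 5: flows [0->1,0->2,1=2,3->1,4->2] -> levels [4 7 7 5 6]
Step 6: flows [1->0,2->0,1=2,1->3,2->4] -> levels [6 5 5 6 7]
  -> period-2 cycle: step 6 state = step 4 state; never stabilizes
  -> state at step 30: (30-4) mod 2 = 0, same as step 4 -> [6 5 5 6 7]

Answer: 6 5 5 6 7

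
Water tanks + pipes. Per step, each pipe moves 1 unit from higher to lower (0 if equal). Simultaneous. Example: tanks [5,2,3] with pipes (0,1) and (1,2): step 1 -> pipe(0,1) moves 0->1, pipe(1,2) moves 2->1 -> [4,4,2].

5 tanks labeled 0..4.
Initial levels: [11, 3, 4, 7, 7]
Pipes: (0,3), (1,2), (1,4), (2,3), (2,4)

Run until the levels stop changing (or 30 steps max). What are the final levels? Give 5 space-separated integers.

Answer: 8 5 8 6 5

Derivation:
Step 1: flows [0->3,2->1,4->1,3->2,4->2] -> levels [10 5 5 7 5]
Step 2: flows [0->3,1=2,1=4,3->2,2=4] -> levels [9 5 6 7 5]
Step 3: flows [0->3,2->1,1=4,3->2,2->4] -> levels [8 6 5 7 6]
Step 4: flows [0->3,1->2,1=4,3->2,4->2] -> levels [7 5 8 7 5]
Step 5: flows [0=3,2->1,1=4,2->3,2->4] -> levels [7 6 5 8 6]
Step 6: flows [3->0,1->2,1=4,3->2,4->2] -> levels [8 5 8 6 5]
Step 7: flows [0->3,2->1,1=4,2->3,2->4] -> levels [7 6 5 8 6]
  -> period-2 cycle: step 7 state = step 5 state; never stabilizes
  -> state at step 30: (30-5) mod 2 = 1, same as step 6 -> [8 5 8 6 5]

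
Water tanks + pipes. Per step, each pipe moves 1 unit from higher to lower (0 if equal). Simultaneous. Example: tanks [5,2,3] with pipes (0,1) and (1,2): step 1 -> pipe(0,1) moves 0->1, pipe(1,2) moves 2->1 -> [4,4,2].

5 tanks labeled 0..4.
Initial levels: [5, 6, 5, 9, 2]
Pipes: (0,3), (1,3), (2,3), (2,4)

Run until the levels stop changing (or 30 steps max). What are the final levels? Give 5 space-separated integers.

Answer: 5 5 4 7 6

Derivation:
Step 1: flows [3->0,3->1,3->2,2->4] -> levels [6 7 5 6 3]
Step 2: flows [0=3,1->3,3->2,2->4] -> levels [6 6 5 6 4]
Step 3: flows [0=3,1=3,3->2,2->4] -> levels [6 6 5 5 5]
Step 4: flows [0->3,1->3,2=3,2=4] -> levels [5 5 5 7 5]
Step 5: flows [3->0,3->1,3->2,2=4] -> levels [6 6 6 4 5]
Step 6: flows [0->3,1->3,2->3,2->4] -> levels [5 5 4 7 6]
Step 7: flows [3->0,3->1,3->2,4->2] -> levels [6 6 6 4 5]
  -> period-2 cycle: step 7 state = step 5 state; never stabilizes
  -> state at step 30: (30-5) mod 2 = 1, same as step 6 -> [5 5 4 7 6]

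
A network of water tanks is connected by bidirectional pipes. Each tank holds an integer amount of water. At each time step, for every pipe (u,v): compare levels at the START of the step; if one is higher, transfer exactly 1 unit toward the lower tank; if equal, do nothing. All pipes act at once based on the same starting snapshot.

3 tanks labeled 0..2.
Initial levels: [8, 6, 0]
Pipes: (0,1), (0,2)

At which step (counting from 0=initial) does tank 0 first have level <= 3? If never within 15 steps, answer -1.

Answer: -1

Derivation:
Step 1: flows [0->1,0->2] -> levels [6 7 1]
Step 2: flows [1->0,0->2] -> levels [6 6 2]
Step 3: flows [0=1,0->2] -> levels [5 6 3]
Step 4: flows [1->0,0->2] -> levels [5 5 4]
Step 5: flows [0=1,0->2] -> levels [4 5 5]
Step 6: flows [1->0,2->0] -> levels [6 4 4]
Step 7: flows [0->1,0->2] -> levels [4 5 5]
  -> period-2 cycle (repeats step 5); tank 0 never drops to <=3
Tank 0 never reaches <=3 within 15 steps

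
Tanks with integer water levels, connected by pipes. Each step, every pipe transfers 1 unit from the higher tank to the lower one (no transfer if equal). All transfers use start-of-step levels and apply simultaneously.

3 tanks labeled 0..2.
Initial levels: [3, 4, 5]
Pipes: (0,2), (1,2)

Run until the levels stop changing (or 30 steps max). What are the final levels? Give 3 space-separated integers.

Answer: 3 4 5

Derivation:
Step 1: flows [2->0,2->1] -> levels [4 5 3]
Step 2: flows [0->2,1->2] -> levels [3 4 5]
  -> period-2 cycle: step 2 state = step 0 state; never stabilizes
  -> state at step 30: (30-0) mod 2 = 0, same as step 0 -> [3 4 5]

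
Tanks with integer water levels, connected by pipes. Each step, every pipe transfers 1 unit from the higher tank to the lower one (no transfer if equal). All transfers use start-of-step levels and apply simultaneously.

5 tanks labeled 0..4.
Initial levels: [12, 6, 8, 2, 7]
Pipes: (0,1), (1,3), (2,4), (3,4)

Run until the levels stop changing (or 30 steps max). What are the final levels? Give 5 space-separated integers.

Answer: 8 7 7 8 5

Derivation:
Step 1: flows [0->1,1->3,2->4,4->3] -> levels [11 6 7 4 7]
Step 2: flows [0->1,1->3,2=4,4->3] -> levels [10 6 7 6 6]
Step 3: flows [0->1,1=3,2->4,3=4] -> levels [9 7 6 6 7]
Step 4: flows [0->1,1->3,4->2,4->3] -> levels [8 7 7 8 5]
Step 5: flows [0->1,3->1,2->4,3->4] -> levels [7 9 6 6 7]
Step 6: flows [1->0,1->3,4->2,4->3] -> levels [8 7 7 8 5]
  -> period-2 cycle: step 6 state = step 4 state; never stabilizes
  -> state at step 30: (30-4) mod 2 = 0, same as step 4 -> [8 7 7 8 5]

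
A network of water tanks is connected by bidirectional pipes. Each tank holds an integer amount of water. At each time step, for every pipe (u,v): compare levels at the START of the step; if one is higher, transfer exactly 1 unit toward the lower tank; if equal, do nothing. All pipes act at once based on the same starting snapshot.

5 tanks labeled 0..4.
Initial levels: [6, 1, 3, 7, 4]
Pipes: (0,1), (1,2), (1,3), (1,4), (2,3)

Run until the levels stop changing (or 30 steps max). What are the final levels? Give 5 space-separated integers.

Step 1: flows [0->1,2->1,3->1,4->1,3->2] -> levels [5 5 3 5 3]
Step 2: flows [0=1,1->2,1=3,1->4,3->2] -> levels [5 3 5 4 4]
Step 3: flows [0->1,2->1,3->1,4->1,2->3] -> levels [4 7 3 4 3]
Step 4: flows [1->0,1->2,1->3,1->4,3->2] -> levels [5 3 5 4 4]
  -> period-2 cycle: step 4 state = step 2 state; never stabilizes
  -> state at step 30: (30-2) mod 2 = 0, same as step 2 -> [5 3 5 4 4]

Answer: 5 3 5 4 4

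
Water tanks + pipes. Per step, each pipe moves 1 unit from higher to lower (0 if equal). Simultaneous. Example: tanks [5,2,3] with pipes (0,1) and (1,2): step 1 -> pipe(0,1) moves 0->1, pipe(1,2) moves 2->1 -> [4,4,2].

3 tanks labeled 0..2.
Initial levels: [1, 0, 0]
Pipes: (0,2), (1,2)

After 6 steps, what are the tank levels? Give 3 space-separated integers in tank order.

Answer: 1 1 -1

Derivation:
Step 1: flows [0->2,1=2] -> levels [0 0 1]
Step 2: flows [2->0,2->1] -> levels [1 1 -1]
Step 3: flows [0->2,1->2] -> levels [0 0 1]
  -> period-2 cycle: step 3 state = step 1 state
  -> state at step 6: (6-1) mod 2 = 1, same as step 2 -> [1 1 -1]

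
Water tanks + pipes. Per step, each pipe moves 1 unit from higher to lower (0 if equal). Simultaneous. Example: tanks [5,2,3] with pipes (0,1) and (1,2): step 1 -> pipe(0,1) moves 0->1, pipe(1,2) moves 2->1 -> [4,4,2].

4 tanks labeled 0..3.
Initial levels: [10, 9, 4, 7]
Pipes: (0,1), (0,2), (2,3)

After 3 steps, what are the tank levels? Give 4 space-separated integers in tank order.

Answer: 8 8 7 7

Derivation:
Step 1: flows [0->1,0->2,3->2] -> levels [8 10 6 6]
Step 2: flows [1->0,0->2,2=3] -> levels [8 9 7 6]
Step 3: flows [1->0,0->2,2->3] -> levels [8 8 7 7]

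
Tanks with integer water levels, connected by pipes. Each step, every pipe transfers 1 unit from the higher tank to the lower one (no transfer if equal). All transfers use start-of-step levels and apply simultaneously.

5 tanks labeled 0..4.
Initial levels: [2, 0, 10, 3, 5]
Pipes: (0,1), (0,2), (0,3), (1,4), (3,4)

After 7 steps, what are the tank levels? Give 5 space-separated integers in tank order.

Answer: 6 3 4 3 4

Derivation:
Step 1: flows [0->1,2->0,3->0,4->1,4->3] -> levels [3 2 9 3 3]
Step 2: flows [0->1,2->0,0=3,4->1,3=4] -> levels [3 4 8 3 2]
Step 3: flows [1->0,2->0,0=3,1->4,3->4] -> levels [5 2 7 2 4]
Step 4: flows [0->1,2->0,0->3,4->1,4->3] -> levels [4 4 6 4 2]
Step 5: flows [0=1,2->0,0=3,1->4,3->4] -> levels [5 3 5 3 4]
Step 6: flows [0->1,0=2,0->3,4->1,4->3] -> levels [3 5 5 5 2]
Step 7: flows [1->0,2->0,3->0,1->4,3->4] -> levels [6 3 4 3 4]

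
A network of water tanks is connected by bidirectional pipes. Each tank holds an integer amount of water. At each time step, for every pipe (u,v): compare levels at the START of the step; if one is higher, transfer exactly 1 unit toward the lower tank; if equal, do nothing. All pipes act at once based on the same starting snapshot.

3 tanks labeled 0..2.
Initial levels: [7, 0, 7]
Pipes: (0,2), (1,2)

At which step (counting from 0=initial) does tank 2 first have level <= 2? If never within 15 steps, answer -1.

Step 1: flows [0=2,2->1] -> levels [7 1 6]
Step 2: flows [0->2,2->1] -> levels [6 2 6]
Step 3: flows [0=2,2->1] -> levels [6 3 5]
Step 4: flows [0->2,2->1] -> levels [5 4 5]
Step 5: flows [0=2,2->1] -> levels [5 5 4]
Step 6: flows [0->2,1->2] -> levels [4 4 6]
Step 7: flows [2->0,2->1] -> levels [5 5 4]
  -> period-2 cycle (repeats step 5); tank 2 never drops to <=2
Tank 2 never reaches <=2 within 15 steps

Answer: -1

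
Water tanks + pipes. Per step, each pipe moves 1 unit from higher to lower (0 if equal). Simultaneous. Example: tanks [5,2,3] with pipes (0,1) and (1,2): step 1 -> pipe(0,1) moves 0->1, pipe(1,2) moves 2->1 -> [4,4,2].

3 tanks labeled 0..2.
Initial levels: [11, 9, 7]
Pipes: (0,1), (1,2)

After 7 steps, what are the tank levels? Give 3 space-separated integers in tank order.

Answer: 9 9 9

Derivation:
Step 1: flows [0->1,1->2] -> levels [10 9 8]
Step 2: flows [0->1,1->2] -> levels [9 9 9]
Step 3: flows [0=1,1=2] -> levels [9 9 9]
  -> stable; steps 4..7 unchanged -> [9 9 9]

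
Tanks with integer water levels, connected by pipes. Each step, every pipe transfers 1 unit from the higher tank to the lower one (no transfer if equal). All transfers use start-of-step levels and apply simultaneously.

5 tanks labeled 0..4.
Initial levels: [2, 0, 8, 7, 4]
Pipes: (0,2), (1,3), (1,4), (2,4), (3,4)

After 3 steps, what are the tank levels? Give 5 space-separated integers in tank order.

Answer: 4 5 5 5 2

Derivation:
Step 1: flows [2->0,3->1,4->1,2->4,3->4] -> levels [3 2 6 5 5]
Step 2: flows [2->0,3->1,4->1,2->4,3=4] -> levels [4 4 4 4 5]
Step 3: flows [0=2,1=3,4->1,4->2,4->3] -> levels [4 5 5 5 2]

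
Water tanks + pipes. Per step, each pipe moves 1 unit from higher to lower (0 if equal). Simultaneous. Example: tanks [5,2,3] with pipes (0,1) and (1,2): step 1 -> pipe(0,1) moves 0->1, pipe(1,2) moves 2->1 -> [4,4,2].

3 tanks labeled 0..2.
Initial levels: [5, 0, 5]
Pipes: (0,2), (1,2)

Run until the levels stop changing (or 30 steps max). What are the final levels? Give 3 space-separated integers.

Step 1: flows [0=2,2->1] -> levels [5 1 4]
Step 2: flows [0->2,2->1] -> levels [4 2 4]
Step 3: flows [0=2,2->1] -> levels [4 3 3]
Step 4: flows [0->2,1=2] -> levels [3 3 4]
Step 5: flows [2->0,2->1] -> levels [4 4 2]
Step 6: flows [0->2,1->2] -> levels [3 3 4]
  -> period-2 cycle: step 6 state = step 4 state; never stabilizes
  -> state at step 30: (30-4) mod 2 = 0, same as step 4 -> [3 3 4]

Answer: 3 3 4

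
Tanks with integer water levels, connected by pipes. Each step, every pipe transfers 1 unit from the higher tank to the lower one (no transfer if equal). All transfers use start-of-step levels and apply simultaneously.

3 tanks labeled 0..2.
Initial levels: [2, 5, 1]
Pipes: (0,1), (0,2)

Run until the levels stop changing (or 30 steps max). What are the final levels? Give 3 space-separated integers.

Answer: 4 2 2

Derivation:
Step 1: flows [1->0,0->2] -> levels [2 4 2]
Step 2: flows [1->0,0=2] -> levels [3 3 2]
Step 3: flows [0=1,0->2] -> levels [2 3 3]
Step 4: flows [1->0,2->0] -> levels [4 2 2]
Step 5: flows [0->1,0->2] -> levels [2 3 3]
  -> period-2 cycle: step 5 state = step 3 state; never stabilizes
  -> state at step 30: (30-3) mod 2 = 1, same as step 4 -> [4 2 2]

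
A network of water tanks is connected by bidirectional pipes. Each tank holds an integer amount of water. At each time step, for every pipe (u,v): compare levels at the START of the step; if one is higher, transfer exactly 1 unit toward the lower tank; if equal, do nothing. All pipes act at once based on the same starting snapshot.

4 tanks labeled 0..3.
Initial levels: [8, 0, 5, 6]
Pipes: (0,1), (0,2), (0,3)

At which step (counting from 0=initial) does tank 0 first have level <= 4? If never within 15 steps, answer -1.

Step 1: flows [0->1,0->2,0->3] -> levels [5 1 6 7]
Step 2: flows [0->1,2->0,3->0] -> levels [6 2 5 6]
Step 3: flows [0->1,0->2,0=3] -> levels [4 3 6 6]
Tank 0 first reaches <=4 at step 3

Answer: 3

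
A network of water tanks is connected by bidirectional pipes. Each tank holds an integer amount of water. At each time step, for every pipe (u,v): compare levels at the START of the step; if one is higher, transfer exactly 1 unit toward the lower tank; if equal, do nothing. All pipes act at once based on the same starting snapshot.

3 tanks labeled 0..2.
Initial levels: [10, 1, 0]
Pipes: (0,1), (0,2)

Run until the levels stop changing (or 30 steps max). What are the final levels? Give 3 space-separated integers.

Step 1: flows [0->1,0->2] -> levels [8 2 1]
Step 2: flows [0->1,0->2] -> levels [6 3 2]
Step 3: flows [0->1,0->2] -> levels [4 4 3]
Step 4: flows [0=1,0->2] -> levels [3 4 4]
Step 5: flows [1->0,2->0] -> levels [5 3 3]
Step 6: flows [0->1,0->2] -> levels [3 4 4]
  -> period-2 cycle: step 6 state = step 4 state; never stabilizes
  -> state at step 30: (30-4) mod 2 = 0, same as step 4 -> [3 4 4]

Answer: 3 4 4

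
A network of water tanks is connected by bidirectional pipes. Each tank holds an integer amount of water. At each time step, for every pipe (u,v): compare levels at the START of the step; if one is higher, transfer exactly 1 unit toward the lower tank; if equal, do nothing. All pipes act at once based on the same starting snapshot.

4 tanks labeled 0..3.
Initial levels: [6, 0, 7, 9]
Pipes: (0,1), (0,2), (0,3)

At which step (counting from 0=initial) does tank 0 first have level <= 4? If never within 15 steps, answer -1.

Step 1: flows [0->1,2->0,3->0] -> levels [7 1 6 8]
Step 2: flows [0->1,0->2,3->0] -> levels [6 2 7 7]
Step 3: flows [0->1,2->0,3->0] -> levels [7 3 6 6]
Step 4: flows [0->1,0->2,0->3] -> levels [4 4 7 7]
Tank 0 first reaches <=4 at step 4

Answer: 4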